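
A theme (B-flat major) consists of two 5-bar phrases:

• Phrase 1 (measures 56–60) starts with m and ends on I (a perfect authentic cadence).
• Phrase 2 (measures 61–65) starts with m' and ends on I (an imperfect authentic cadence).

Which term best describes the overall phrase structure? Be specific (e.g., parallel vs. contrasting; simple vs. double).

phrase group

The second phrase closes with an imperfect authentic cadence, which is not stronger than the first phrase's perfect authentic cadence; without a weak→strong cadential pair there is no antecedent–consequent relationship, so this is a phrase group rather than a period.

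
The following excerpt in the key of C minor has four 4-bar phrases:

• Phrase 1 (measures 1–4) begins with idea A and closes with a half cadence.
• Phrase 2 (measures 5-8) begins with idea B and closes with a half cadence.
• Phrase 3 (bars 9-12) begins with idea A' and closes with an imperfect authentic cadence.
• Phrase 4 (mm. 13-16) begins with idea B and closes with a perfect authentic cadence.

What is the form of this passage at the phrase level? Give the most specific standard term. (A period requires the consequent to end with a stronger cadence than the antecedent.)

parallel double period

Four phrases in two halves: the first half (mm. 1–8) ends with a half cadence, the second (measures 9–16) with a perfect authentic cadence — a large antecedent–consequent pair, i.e. a double period.
Phrase 3 begins with the same material as phrase 1, making it parallel.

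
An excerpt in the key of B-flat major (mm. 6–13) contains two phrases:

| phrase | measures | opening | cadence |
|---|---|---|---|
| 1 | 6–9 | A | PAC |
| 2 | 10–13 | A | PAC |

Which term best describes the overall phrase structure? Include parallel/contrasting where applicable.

repeated phrase

Both phrases have the same opening (A) and the same cadence (perfect authentic cadence): the second is a restatement, not a consequent, so this is a repeated phrase rather than a period.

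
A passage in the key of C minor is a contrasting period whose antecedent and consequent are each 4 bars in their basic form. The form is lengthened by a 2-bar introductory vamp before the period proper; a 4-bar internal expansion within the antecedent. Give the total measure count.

14 measures

Basic contrasting period: 4 + 4 = 8 bars.
8 (basic form) + 2 (introduction) + 4 (internal expansion) = 14.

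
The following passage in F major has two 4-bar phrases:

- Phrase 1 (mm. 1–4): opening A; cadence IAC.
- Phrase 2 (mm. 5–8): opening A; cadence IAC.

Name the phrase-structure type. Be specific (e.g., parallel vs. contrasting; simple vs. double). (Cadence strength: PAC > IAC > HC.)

repeated phrase

Both phrases have the same opening (A) and the same cadence (imperfect authentic cadence): the second is a restatement, not a consequent, so this is a repeated phrase rather than a period.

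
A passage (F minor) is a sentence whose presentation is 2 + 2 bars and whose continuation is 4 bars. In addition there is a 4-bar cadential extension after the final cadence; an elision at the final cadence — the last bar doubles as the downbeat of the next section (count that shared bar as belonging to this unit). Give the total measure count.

12 measures

Basic sentence: 2 + 2 + 4 = 8 bars.
8 (basic form) + 4 (cadential extension) = 12.
The elision shares a bar with the next section but does not change this unit's count.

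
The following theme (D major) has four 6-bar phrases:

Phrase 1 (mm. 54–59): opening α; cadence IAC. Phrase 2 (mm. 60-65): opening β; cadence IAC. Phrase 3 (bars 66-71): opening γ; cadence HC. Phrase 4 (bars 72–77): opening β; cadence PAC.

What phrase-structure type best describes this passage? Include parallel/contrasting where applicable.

Four phrases in two halves: the first half (mm. 54-65) ends with an imperfect authentic cadence, the second (mm. 66–77) with a perfect authentic cadence — a large antecedent–consequent pair, i.e. a double period.
Phrase 3 begins with different material from phrase 1, making it contrasting.

contrasting double period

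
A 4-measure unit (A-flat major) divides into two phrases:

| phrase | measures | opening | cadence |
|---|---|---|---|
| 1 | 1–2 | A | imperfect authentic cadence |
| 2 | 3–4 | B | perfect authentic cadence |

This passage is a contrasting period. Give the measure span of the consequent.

The antecedent is the phrase ending with the weaker cadence (imperfect authentic cadence, phrase 1) and the consequent the one ending more conclusively (perfect authentic cadence, phrase 2); the consequent is mm. 3–4.

measures 3–4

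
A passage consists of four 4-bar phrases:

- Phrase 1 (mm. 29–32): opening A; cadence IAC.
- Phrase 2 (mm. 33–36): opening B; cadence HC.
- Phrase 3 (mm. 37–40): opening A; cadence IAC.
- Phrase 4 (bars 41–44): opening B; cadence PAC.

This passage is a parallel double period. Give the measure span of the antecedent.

measures 29–36

In a double period the four phrases pair into a large antecedent (phrases 1–2, ending half cadence) and a large consequent (phrases 3–4, ending perfect authentic cadence). The antecedent spans mm. 29–36.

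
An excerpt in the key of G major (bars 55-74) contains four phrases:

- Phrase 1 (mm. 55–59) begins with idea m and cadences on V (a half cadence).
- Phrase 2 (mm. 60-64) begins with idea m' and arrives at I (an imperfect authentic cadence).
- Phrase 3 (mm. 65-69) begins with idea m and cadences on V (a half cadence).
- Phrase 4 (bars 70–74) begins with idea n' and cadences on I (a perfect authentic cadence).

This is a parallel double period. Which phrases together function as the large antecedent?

phrases 1 and 2

In a double period the first pair of phrases (ending imperfect authentic cadence) is the large antecedent and the second pair (ending perfect authentic cadence) is the large consequent; the antecedent is phrases 1 and 2.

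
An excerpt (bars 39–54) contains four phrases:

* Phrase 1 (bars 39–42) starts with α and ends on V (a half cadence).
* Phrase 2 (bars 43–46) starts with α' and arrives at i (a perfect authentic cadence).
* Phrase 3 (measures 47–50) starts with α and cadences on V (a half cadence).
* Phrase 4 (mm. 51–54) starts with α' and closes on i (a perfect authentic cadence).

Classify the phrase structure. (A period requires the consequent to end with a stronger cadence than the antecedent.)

repeated period

The cadence pattern HC–PAC–HC–PAC is weak–strong twice, and phrases 3–4 restate phrases 1–2: a period heard twice, not a double period (which would end weakly at phrase 2).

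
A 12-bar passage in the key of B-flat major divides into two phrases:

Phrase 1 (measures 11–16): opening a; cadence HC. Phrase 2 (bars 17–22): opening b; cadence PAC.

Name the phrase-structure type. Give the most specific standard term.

contrasting period

Phrase 1 ends with a half cadence (weaker) and phrase 2 with a perfect authentic cadence (stronger): antecedent + consequent = a period.
The two phrases open with different material (a / b), so the period is contrasting.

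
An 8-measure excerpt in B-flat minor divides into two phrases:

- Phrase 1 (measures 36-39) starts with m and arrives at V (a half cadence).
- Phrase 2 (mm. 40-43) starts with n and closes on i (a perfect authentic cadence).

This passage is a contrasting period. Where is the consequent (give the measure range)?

measures 40–43

The antecedent is the phrase ending with the weaker cadence (half cadence, phrase 1) and the consequent the one ending more conclusively (perfect authentic cadence, phrase 2); the consequent is measures 40-43.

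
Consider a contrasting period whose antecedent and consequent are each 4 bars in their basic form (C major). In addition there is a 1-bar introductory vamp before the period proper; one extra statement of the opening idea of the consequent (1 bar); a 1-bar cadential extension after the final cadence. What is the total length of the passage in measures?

11 measures

Basic contrasting period: 4 + 4 = 8 bars.
8 (basic form) + 1 (introduction) + 1 (extra statement) + 1 (cadential extension) = 11.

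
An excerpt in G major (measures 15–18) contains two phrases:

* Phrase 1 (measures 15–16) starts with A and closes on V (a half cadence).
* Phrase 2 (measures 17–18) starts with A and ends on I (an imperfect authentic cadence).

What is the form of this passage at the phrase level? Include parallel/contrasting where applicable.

parallel period

Phrase 1 ends with a half cadence (weaker) and phrase 2 with an imperfect authentic cadence (stronger): antecedent + consequent = a period.
The two phrases open with the same material (A / A), so the period is parallel.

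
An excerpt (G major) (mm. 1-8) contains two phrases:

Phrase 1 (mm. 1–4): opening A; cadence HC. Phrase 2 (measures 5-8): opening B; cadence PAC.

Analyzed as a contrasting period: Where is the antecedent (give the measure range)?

The antecedent is the phrase ending with the weaker cadence (half cadence, phrase 1) and the consequent the one ending more conclusively (perfect authentic cadence, phrase 2); the antecedent is bars 1–4.

measures 1–4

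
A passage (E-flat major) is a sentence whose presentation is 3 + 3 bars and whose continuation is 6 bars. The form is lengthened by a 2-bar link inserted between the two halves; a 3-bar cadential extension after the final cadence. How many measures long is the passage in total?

Basic sentence: 3 + 3 + 6 = 12 bars.
12 (basic form) + 2 (link) + 3 (cadential extension) = 17.

17 measures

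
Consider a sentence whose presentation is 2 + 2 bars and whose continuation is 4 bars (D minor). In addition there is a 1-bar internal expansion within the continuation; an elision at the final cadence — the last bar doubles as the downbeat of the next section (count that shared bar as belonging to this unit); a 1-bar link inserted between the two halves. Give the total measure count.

Basic sentence: 2 + 2 + 4 = 8 bars.
8 (basic form) + 1 (internal expansion) + 1 (link) = 10.
The elision shares a bar with the next section but does not change this unit's count.

10 measures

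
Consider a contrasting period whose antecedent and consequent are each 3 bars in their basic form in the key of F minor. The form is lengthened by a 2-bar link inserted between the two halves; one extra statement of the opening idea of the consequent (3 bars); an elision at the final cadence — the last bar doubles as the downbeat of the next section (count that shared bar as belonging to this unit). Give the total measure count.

11 measures

Basic contrasting period: 3 + 3 = 6 bars.
6 (basic form) + 2 (link) + 3 (extra statement) = 11.
The elision shares a bar with the next section but does not change this unit's count.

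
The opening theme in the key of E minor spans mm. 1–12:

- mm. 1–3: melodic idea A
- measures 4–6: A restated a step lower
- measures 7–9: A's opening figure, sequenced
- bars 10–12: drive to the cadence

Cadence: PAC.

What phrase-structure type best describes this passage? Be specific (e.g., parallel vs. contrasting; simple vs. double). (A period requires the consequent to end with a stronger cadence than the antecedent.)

Basic idea (bars 1-3) + its repetition (mm. 4-6) form the presentation; fragmentation and cadence (mm. 7–12) form the continuation — the 12-bar whole is a sentence.

sentence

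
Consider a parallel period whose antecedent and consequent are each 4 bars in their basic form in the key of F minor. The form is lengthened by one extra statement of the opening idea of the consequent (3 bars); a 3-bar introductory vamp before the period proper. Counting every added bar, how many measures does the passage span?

14 measures

Basic parallel period: 4 + 4 = 8 bars.
8 (basic form) + 3 (extra statement) + 3 (introduction) = 14.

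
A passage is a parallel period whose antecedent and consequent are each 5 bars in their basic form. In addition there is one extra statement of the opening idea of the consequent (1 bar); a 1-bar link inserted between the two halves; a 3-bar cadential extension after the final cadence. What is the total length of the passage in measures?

Basic parallel period: 5 + 5 = 10 bars.
10 (basic form) + 1 (extra statement) + 1 (link) + 3 (cadential extension) = 15.

15 measures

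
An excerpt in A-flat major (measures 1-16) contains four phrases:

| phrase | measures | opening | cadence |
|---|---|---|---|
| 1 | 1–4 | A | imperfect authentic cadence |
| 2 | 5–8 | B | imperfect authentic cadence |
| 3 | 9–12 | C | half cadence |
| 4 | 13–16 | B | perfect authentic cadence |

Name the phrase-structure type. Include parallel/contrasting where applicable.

contrasting double period

Four phrases in two halves: the first half (measures 1–8) ends with an imperfect authentic cadence, the second (mm. 9-16) with a perfect authentic cadence — a large antecedent–consequent pair, i.e. a double period.
Phrase 3 begins with different material from phrase 1, making it contrasting.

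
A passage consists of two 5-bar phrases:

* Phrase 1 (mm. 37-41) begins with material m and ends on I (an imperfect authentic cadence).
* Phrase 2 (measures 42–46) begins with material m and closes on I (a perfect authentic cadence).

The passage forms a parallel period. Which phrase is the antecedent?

phrase 1

The phrase ending with the weaker cadence (imperfect authentic cadence) is the antecedent; the one ending more conclusively (perfect authentic cadence) is the consequent. The antecedent is phrase 1.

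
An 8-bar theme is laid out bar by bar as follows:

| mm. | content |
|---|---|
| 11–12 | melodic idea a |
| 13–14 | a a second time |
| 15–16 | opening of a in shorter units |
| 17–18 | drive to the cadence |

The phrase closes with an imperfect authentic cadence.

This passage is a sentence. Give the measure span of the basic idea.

measures 11–12

The presentation of a sentence is the basic idea (bars 11–12) plus its repetition (mm. 13–14); the basic idea is therefore measures 11–12.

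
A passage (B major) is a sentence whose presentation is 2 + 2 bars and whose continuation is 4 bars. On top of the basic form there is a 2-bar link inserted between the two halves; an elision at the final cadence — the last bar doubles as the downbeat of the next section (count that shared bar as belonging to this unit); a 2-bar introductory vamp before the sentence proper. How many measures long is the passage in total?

Basic sentence: 2 + 2 + 4 = 8 bars.
8 (basic form) + 2 (link) + 2 (introduction) = 12.
The elision shares a bar with the next section but does not change this unit's count.

12 measures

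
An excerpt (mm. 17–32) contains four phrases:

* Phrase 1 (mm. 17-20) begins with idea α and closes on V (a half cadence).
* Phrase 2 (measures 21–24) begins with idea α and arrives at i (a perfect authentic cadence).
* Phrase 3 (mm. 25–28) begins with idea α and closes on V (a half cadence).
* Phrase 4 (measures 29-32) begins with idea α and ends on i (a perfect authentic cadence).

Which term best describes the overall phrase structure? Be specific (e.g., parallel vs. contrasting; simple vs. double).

repeated period

The cadence pattern HC–PAC–HC–PAC is weak–strong twice, and phrases 3–4 restate phrases 1–2: a period heard twice, not a double period (which would end weakly at phrase 2).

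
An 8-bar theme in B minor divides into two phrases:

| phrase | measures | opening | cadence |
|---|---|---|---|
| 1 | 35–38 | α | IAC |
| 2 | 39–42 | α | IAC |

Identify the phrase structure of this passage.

Both phrases have the same opening (α) and the same cadence (imperfect authentic cadence): the second is a restatement, not a consequent, so this is a repeated phrase rather than a period.

repeated phrase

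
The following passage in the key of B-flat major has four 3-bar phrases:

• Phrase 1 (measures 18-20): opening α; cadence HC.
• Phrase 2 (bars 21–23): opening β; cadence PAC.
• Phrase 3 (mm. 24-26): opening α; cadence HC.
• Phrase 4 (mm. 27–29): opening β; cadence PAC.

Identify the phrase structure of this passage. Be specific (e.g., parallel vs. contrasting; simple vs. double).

The cadence pattern HC–PAC–HC–PAC is weak–strong twice, and phrases 3–4 restate phrases 1–2: a period heard twice, not a double period (which would end weakly at phrase 2).

repeated period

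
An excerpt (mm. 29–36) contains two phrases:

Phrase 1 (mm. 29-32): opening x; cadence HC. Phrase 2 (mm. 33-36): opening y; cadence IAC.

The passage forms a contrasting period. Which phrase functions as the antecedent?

The phrase ending with the weaker cadence (half cadence) is the antecedent; the one ending more conclusively (imperfect authentic cadence) is the consequent. The antecedent is phrase 1.

phrase 1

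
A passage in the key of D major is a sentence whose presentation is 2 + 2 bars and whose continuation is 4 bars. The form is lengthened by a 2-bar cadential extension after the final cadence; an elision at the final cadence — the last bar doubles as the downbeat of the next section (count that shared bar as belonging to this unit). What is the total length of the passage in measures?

10 measures

Basic sentence: 2 + 2 + 4 = 8 bars.
8 (basic form) + 2 (cadential extension) = 10.
The elision shares a bar with the next section but does not change this unit's count.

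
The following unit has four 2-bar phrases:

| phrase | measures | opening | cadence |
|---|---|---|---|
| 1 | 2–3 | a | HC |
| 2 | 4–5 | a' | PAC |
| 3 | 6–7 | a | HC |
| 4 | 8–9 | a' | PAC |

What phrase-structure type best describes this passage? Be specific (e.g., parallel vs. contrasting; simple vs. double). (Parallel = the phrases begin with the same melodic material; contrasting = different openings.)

repeated period

The cadence pattern HC–PAC–HC–PAC is weak–strong twice, and phrases 3–4 restate phrases 1–2: a period heard twice, not a double period (which would end weakly at phrase 2).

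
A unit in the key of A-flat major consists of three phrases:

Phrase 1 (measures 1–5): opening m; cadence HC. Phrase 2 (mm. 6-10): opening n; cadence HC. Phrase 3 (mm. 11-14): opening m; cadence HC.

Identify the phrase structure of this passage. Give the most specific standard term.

phrase group

The final phrase closes with a half cadence, which is not stronger than the preceding half cadence; the 3 phrases lack an overall antecedent–consequent design and so form a phrase group.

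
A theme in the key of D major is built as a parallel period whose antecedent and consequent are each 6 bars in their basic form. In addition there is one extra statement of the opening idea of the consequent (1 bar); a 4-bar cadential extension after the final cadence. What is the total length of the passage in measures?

Basic parallel period: 6 + 6 = 12 bars.
12 (basic form) + 1 (extra statement) + 4 (cadential extension) = 17.

17 measures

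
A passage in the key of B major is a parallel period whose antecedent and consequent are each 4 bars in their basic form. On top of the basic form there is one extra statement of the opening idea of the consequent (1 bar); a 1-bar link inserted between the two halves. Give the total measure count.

Basic parallel period: 4 + 4 = 8 bars.
8 (basic form) + 1 (extra statement) + 1 (link) = 10.

10 measures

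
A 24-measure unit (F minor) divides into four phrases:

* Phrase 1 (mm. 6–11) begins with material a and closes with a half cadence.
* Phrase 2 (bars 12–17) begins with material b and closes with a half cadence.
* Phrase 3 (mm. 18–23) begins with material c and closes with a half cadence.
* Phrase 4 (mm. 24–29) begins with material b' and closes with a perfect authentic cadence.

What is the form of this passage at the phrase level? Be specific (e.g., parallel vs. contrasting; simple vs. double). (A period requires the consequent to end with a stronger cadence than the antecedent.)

contrasting double period

Four phrases in two halves: the first half (bars 6–17) ends with a half cadence, the second (measures 18-29) with a perfect authentic cadence — a large antecedent–consequent pair, i.e. a double period.
Phrase 3 begins with different material from phrase 1, making it contrasting.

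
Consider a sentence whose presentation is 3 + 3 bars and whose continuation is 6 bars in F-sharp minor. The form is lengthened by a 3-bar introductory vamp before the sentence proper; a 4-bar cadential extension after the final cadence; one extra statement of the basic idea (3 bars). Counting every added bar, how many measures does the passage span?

22 measures

Basic sentence: 3 + 3 + 6 = 12 bars.
12 (basic form) + 3 (introduction) + 4 (cadential extension) + 3 (extra statement) = 22.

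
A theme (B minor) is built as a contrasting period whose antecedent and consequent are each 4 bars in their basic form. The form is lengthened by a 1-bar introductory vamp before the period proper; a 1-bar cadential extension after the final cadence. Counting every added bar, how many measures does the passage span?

10 measures

Basic contrasting period: 4 + 4 = 8 bars.
8 (basic form) + 1 (introduction) + 1 (cadential extension) = 10.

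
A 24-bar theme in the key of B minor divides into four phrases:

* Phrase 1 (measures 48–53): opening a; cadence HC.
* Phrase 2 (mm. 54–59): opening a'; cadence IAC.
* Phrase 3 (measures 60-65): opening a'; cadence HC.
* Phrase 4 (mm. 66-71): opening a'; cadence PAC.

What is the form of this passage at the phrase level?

parallel double period

Four phrases in two halves: the first half (mm. 48-59) ends with an imperfect authentic cadence, the second (measures 60-71) with a perfect authentic cadence — a large antecedent–consequent pair, i.e. a double period.
Phrase 3 begins with the same material as phrase 1, making it parallel.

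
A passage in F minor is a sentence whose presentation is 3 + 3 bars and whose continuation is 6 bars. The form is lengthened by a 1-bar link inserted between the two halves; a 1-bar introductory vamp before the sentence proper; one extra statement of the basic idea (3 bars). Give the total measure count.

17 measures

Basic sentence: 3 + 3 + 6 = 12 bars.
12 (basic form) + 1 (link) + 1 (introduction) + 3 (extra statement) = 17.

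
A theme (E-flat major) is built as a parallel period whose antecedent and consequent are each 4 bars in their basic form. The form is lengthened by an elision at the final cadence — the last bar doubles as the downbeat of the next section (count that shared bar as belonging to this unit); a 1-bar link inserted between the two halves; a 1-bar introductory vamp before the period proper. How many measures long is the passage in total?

10 measures

Basic parallel period: 4 + 4 = 8 bars.
8 (basic form) + 1 (link) + 1 (introduction) = 10.
The elision shares a bar with the next section but does not change this unit's count.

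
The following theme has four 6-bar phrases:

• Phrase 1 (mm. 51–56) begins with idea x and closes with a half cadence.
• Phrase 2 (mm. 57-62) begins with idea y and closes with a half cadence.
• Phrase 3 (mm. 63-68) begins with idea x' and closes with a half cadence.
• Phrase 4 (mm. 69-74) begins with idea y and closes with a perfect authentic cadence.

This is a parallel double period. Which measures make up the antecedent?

In a double period the first pair of phrases (ending half cadence) is the large antecedent and the second pair (ending perfect authentic cadence) is the large consequent; the antecedent is measures 51–62.

measures 51–62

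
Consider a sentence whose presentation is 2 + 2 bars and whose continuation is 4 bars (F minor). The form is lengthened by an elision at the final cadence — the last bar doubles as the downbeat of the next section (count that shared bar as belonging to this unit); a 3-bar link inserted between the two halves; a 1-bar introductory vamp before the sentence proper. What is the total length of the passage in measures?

Basic sentence: 2 + 2 + 4 = 8 bars.
8 (basic form) + 3 (link) + 1 (introduction) = 12.
The elision shares a bar with the next section but does not change this unit's count.

12 measures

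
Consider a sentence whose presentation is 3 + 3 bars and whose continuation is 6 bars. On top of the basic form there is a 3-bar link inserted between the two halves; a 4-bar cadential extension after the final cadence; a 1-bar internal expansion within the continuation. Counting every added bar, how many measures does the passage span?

20 measures

Basic sentence: 3 + 3 + 6 = 12 bars.
12 (basic form) + 3 (link) + 4 (cadential extension) + 1 (internal expansion) = 20.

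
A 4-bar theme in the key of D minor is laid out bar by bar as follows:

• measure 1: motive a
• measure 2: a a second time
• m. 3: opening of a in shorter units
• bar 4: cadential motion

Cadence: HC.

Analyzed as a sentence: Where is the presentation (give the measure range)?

The presentation of a sentence is the basic idea (m. 1) plus its repetition (m. 2); the presentation is therefore mm. 1–2.

measures 1–2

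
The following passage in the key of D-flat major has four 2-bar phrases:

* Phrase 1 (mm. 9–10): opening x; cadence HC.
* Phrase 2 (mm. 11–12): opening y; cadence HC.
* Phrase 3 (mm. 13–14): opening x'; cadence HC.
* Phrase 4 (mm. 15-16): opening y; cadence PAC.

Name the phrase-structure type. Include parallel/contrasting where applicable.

Four phrases in two halves: the first half (mm. 9-12) ends with a half cadence, the second (bars 13-16) with a perfect authentic cadence — a large antecedent–consequent pair, i.e. a double period.
Phrase 3 begins with the same material as phrase 1, making it parallel.

parallel double period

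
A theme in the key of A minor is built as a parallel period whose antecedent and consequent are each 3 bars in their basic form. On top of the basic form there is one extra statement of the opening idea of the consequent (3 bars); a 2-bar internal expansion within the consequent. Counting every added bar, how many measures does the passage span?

Basic parallel period: 3 + 3 = 6 bars.
6 (basic form) + 3 (extra statement) + 2 (internal expansion) = 11.

11 measures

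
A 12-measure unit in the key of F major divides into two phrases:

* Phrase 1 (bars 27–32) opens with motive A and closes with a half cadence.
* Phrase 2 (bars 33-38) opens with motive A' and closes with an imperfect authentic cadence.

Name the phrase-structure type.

Phrase 1 ends with a half cadence (weaker) and phrase 2 with an imperfect authentic cadence (stronger): antecedent + consequent = a period.
The two phrases open with the same material (A / A'), so the period is parallel.

parallel period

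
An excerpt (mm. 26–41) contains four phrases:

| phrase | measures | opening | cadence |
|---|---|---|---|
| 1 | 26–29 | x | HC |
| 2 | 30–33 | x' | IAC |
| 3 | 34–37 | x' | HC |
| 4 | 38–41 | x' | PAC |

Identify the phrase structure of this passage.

Four phrases in two halves: the first half (mm. 26–33) ends with an imperfect authentic cadence, the second (mm. 34–41) with a perfect authentic cadence — a large antecedent–consequent pair, i.e. a double period.
Phrase 3 begins with the same material as phrase 1, making it parallel.

parallel double period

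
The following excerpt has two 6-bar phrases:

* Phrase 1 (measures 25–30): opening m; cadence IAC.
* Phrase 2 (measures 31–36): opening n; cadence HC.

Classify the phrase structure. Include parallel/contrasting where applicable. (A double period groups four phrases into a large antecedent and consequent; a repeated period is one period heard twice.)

The second phrase closes with a half cadence, which is not stronger than the first phrase's imperfect authentic cadence; without a weak→strong cadential pair there is no antecedent–consequent relationship, so this is a phrase group rather than a period.

phrase group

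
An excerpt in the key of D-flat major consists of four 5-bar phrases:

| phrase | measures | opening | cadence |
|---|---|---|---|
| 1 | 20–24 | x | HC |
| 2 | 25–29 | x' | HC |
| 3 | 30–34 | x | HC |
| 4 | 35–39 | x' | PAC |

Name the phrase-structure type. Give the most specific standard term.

parallel double period

Four phrases in two halves: the first half (bars 20–29) ends with a half cadence, the second (mm. 30–39) with a perfect authentic cadence — a large antecedent–consequent pair, i.e. a double period.
Phrase 3 begins with the same material as phrase 1, making it parallel.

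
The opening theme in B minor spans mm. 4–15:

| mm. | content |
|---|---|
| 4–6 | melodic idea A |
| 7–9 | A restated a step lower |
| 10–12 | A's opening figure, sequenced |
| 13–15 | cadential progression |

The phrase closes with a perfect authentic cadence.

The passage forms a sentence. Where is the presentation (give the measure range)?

measures 4–9

The presentation of a sentence is the basic idea (measures 4–6) plus its repetition (measures 7–9); the presentation is therefore mm. 4-9.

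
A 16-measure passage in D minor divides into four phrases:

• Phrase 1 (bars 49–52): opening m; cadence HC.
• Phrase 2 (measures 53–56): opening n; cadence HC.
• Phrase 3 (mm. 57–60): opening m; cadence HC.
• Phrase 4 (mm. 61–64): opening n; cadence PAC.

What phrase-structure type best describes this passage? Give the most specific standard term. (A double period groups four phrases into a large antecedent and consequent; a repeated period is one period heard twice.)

parallel double period

Four phrases in two halves: the first half (measures 49–56) ends with a half cadence, the second (mm. 57–64) with a perfect authentic cadence — a large antecedent–consequent pair, i.e. a double period.
Phrase 3 begins with the same material as phrase 1, making it parallel.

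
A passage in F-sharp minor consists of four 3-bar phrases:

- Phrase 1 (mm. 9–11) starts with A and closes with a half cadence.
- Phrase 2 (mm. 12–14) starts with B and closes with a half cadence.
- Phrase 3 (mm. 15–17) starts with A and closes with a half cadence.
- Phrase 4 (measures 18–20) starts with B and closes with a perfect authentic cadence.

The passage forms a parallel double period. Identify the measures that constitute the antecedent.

In a double period the four phrases pair into a large antecedent (phrases 1–2, ending half cadence) and a large consequent (phrases 3–4, ending perfect authentic cadence). The antecedent spans mm. 9-14.

measures 9–14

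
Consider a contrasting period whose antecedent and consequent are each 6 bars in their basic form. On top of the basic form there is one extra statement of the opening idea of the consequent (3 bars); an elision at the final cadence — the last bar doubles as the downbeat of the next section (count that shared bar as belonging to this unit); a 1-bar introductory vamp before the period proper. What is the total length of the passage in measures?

16 measures

Basic contrasting period: 6 + 6 = 12 bars.
12 (basic form) + 3 (extra statement) + 1 (introduction) = 16.
The elision shares a bar with the next section but does not change this unit's count.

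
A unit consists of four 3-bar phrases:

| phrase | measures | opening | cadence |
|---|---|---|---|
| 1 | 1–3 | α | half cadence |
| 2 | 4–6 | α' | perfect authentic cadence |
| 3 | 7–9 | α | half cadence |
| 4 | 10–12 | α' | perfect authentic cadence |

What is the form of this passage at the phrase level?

repeated period

The cadence pattern HC–PAC–HC–PAC is weak–strong twice, and phrases 3–4 restate phrases 1–2: a period heard twice, not a double period (which would end weakly at phrase 2).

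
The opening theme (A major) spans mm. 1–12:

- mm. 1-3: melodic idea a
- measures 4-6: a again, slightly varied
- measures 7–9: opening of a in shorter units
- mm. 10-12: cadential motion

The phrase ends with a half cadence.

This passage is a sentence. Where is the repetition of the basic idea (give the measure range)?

measures 4–6

The presentation of a sentence is the basic idea (bars 1–3) plus its repetition (measures 4–6); the repetition of the basic idea is therefore mm. 4-6.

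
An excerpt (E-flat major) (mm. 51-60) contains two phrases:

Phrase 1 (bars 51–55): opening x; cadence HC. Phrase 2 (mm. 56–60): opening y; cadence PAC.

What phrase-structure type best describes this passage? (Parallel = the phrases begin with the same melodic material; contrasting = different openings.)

Phrase 1 ends with a half cadence (weaker) and phrase 2 with a perfect authentic cadence (stronger): antecedent + consequent = a period.
The two phrases open with different material (x / y), so the period is contrasting.

contrasting period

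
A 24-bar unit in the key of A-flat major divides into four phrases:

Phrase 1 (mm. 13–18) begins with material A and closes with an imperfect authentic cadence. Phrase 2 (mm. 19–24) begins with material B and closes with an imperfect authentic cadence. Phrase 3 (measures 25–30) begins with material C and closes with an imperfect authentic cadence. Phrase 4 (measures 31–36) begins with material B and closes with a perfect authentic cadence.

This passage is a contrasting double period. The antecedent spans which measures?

measures 13–24

In a double period the four phrases pair into a large antecedent (phrases 1–2, ending imperfect authentic cadence) and a large consequent (phrases 3–4, ending perfect authentic cadence). The antecedent spans bars 13–24.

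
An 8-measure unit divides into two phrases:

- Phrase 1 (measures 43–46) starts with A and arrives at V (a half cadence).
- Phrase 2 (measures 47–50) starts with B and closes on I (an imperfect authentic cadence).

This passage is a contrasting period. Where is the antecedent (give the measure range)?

The antecedent is the phrase ending with the weaker cadence (half cadence, phrase 1) and the consequent the one ending more conclusively (imperfect authentic cadence, phrase 2); the antecedent is mm. 43–46.

measures 43–46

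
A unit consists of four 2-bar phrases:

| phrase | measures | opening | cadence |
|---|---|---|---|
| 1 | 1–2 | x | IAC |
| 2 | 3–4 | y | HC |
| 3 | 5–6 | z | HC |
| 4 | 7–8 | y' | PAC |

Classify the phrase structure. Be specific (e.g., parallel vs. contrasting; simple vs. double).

Four phrases in two halves: the first half (mm. 1–4) ends with a half cadence, the second (bars 5–8) with a perfect authentic cadence — a large antecedent–consequent pair, i.e. a double period.
Phrase 3 begins with different material from phrase 1, making it contrasting.

contrasting double period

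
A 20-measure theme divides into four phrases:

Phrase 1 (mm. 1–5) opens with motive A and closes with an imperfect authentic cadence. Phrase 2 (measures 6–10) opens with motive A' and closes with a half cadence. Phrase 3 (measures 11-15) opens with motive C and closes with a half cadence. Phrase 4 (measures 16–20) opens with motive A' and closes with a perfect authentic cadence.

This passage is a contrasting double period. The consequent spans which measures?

In a double period the four phrases pair into a large antecedent (phrases 1–2, ending half cadence) and a large consequent (phrases 3–4, ending perfect authentic cadence). The consequent spans measures 11–20.

measures 11–20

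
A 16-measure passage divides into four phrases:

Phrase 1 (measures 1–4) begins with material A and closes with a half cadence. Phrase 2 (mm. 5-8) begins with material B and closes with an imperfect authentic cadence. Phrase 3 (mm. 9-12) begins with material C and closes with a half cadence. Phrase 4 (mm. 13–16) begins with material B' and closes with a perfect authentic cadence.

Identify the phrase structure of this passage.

contrasting double period

Four phrases in two halves: the first half (measures 1-8) ends with an imperfect authentic cadence, the second (mm. 9–16) with a perfect authentic cadence — a large antecedent–consequent pair, i.e. a double period.
Phrase 3 begins with different material from phrase 1, making it contrasting.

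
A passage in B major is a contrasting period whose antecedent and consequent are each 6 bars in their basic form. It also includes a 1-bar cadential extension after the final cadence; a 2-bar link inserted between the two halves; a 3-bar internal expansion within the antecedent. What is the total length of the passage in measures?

18 measures

Basic contrasting period: 6 + 6 = 12 bars.
12 (basic form) + 1 (cadential extension) + 2 (link) + 3 (internal expansion) = 18.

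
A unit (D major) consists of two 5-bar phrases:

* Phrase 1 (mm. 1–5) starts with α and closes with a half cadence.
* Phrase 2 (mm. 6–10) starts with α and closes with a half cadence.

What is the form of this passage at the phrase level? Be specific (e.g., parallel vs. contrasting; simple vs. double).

repeated phrase

Both phrases have the same opening (α) and the same cadence (half cadence): the second is a restatement, not a consequent, so this is a repeated phrase rather than a period.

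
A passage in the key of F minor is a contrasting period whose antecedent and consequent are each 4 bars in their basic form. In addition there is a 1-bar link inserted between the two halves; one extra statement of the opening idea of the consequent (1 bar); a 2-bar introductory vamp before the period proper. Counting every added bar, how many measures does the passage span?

Basic contrasting period: 4 + 4 = 8 bars.
8 (basic form) + 1 (link) + 1 (extra statement) + 2 (introduction) = 12.

12 measures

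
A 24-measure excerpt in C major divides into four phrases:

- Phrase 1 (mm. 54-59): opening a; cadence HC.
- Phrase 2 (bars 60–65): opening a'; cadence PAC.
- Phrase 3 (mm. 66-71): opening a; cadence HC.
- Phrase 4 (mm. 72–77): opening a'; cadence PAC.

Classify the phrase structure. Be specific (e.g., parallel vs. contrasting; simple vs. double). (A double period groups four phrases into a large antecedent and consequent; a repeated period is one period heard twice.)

The cadence pattern HC–PAC–HC–PAC is weak–strong twice, and phrases 3–4 restate phrases 1–2: a period heard twice, not a double period (which would end weakly at phrase 2).

repeated period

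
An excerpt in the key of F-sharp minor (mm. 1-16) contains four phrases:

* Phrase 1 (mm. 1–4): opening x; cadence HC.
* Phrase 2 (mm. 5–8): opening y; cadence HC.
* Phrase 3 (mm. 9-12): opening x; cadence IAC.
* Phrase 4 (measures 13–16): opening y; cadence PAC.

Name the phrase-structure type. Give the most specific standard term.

parallel double period

Four phrases in two halves: the first half (mm. 1–8) ends with a half cadence, the second (mm. 9-16) with a perfect authentic cadence — a large antecedent–consequent pair, i.e. a double period.
Phrase 3 begins with the same material as phrase 1, making it parallel.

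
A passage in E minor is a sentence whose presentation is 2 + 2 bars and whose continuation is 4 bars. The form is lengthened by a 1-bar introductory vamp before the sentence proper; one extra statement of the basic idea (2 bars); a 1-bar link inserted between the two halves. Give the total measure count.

12 measures

Basic sentence: 2 + 2 + 4 = 8 bars.
8 (basic form) + 1 (introduction) + 2 (extra statement) + 1 (link) = 12.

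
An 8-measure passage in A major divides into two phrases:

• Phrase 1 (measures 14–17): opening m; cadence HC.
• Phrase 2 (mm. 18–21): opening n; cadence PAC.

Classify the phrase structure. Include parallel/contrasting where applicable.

Phrase 1 ends with a half cadence (weaker) and phrase 2 with a perfect authentic cadence (stronger): antecedent + consequent = a period.
The two phrases open with different material (m / n), so the period is contrasting.

contrasting period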